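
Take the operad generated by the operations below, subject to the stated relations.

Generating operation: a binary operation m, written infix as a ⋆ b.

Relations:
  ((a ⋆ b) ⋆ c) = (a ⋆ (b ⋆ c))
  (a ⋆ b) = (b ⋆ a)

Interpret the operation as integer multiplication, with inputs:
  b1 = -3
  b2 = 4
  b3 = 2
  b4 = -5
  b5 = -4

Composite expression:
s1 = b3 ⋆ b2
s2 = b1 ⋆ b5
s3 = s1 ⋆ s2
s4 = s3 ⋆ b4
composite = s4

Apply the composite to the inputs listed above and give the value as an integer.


(b3 ⋆ b2) = 8
(b1 ⋆ b5) = 12
((b3 ⋆ b2) ⋆ (b1 ⋆ b5)) = 96
(((b3 ⋆ b2) ⋆ (b1 ⋆ b5)) ⋆ b4) = -480

-480


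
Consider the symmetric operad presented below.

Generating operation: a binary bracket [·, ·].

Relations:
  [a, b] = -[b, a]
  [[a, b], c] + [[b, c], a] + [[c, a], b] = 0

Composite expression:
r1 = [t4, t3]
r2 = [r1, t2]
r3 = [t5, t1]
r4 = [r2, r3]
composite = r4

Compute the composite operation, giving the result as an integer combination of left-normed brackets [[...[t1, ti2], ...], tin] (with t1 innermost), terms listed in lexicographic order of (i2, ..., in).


[[[[t1, t5], t2], t3], t4] - [[[[t1, t5], t2], t4], t3] - [[[[t1, t5], t3], t4], t2] + [[[[t1, t5], t4], t3], t2]

Expand each bracket as ab - ba; the t1-initial words give the coefficients.
Composite bracket: [[[t4, t3], t2], [t5, t1]]
Expanding via [a, b] = ab - ba: 16 signed words (2^4 = 16).
Keep just the words that open with t1:
  word t1t5t2t3t4 has sign +1, contributing +[[[[t1, t5], t2], t3], t4]
  word t1t5t2t4t3 has sign -1, contributing -[[[[t1, t5], t2], t4], t3]
  word t1t5t3t4t2 has sign -1, contributing -[[[[t1, t5], t3], t4], t2]
  word t1t5t4t3t2 has sign +1, contributing +[[[[t1, t5], t4], t3], t2]


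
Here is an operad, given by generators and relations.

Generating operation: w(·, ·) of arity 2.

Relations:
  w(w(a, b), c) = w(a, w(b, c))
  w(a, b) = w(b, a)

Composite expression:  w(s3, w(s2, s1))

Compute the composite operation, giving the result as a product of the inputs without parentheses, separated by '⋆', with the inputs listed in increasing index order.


Reordering under w is free, so list the s-inputs canonically.
w(s2, s1) collapses to s2 ⋆ s1
w(s3, w(s2, s1)) collapses to s3 ⋆ s2 ⋆ s1
rearranged into index order: s1 ⋆ s2 ⋆ s3

s1 ⋆ s2 ⋆ s3


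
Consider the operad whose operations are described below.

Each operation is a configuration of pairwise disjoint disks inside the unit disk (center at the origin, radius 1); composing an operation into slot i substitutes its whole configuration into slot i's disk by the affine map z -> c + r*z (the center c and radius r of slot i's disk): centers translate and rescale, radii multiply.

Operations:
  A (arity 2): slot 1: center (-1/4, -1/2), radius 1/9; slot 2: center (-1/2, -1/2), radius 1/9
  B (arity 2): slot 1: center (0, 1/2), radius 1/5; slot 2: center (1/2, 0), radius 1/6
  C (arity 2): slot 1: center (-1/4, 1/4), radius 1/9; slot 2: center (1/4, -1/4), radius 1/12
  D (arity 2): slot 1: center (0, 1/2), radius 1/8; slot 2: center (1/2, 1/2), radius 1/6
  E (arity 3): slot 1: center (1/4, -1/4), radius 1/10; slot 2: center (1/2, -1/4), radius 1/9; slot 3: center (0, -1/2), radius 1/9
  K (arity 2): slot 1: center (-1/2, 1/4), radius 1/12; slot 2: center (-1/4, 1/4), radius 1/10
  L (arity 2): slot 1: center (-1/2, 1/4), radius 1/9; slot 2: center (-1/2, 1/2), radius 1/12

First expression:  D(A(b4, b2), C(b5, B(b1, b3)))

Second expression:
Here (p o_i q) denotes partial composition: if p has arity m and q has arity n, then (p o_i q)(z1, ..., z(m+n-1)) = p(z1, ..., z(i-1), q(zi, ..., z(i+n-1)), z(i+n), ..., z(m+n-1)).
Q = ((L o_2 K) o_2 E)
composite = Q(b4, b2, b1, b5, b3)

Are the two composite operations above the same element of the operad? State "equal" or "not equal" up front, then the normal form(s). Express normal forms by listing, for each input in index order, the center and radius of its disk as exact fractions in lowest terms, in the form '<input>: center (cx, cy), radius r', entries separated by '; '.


not equal: they reduce to b1: center (13/24, 67/144), radius 1/360; b2: center (-1/16, 7/16), radius 1/72; b3: center (79/144, 11/24), radius 1/432; b4: center (-1/32, 7/16), radius 1/72; b5: center (11/24, 13/24), radius 1/54 and b1: center (-155/288, 299/576), radius 1/1296; b2: center (-311/576, 299/576), radius 1/1440; b3: center (-25/48, 25/48), radius 1/120; b4: center (-1/2, 1/4), radius 1/9; b5: center (-13/24, 149/288), radius 1/1296

The first expression, normalized: b1: center (13/24, 67/144), radius 1/360; b2: center (-1/16, 7/16), radius 1/72; b3: center (79/144, 11/24), radius 1/432; b4: center (-1/32, 7/16), radius 1/72; b5: center (11/24, 13/24), radius 1/54
The second expression, normalized: b1: center (-155/288, 299/576), radius 1/1296; b2: center (-311/576, 299/576), radius 1/1440; b3: center (-25/48, 25/48), radius 1/120; b4: center (-1/2, 1/4), radius 1/9; b5: center (-13/24, 149/288), radius 1/1296
Different reductions; not equal.


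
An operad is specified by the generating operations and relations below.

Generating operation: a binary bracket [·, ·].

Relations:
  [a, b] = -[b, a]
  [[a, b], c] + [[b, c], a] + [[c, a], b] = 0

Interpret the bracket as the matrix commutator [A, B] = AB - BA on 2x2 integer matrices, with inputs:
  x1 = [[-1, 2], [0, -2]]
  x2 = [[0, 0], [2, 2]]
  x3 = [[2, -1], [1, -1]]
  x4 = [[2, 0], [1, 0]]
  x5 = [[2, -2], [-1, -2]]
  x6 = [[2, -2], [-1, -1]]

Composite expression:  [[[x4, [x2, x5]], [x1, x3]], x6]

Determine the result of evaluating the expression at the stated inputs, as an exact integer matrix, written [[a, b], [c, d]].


[[-72, 72], [-144, 72]]

[x2, x5] = [[4, 4], [6, -4]]
[x4, [x2, x5]] = [[-4, 8], [-4, 4]]
[x1, x3] = [[2, -7], [-1, -2]]
[[x4, [x2, x5]], [x1, x3]] = [[-36, 24], [-24, 36]]
[[[x4, [x2, x5]], [x1, x3]], x6] = [[-72, 72], [-144, 72]]


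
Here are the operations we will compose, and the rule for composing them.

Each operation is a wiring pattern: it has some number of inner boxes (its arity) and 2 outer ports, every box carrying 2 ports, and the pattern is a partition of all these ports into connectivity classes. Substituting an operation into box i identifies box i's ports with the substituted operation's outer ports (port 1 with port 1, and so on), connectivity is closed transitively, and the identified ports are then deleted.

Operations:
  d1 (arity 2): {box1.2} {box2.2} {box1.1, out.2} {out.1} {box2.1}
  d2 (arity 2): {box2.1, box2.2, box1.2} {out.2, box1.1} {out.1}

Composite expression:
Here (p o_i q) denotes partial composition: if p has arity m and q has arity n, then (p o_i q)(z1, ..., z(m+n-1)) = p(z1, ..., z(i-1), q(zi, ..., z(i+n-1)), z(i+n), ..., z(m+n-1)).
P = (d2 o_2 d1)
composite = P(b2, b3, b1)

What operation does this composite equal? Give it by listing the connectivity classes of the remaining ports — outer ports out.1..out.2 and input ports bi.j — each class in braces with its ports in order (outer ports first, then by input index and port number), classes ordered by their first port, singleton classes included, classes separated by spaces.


Connectivity passes through glued d2-boundaries; trace each wire chain.
stage d1: inputs (b3, b1), connectivity {out.1} {out.2, b3.1} {b1.1} {b1.2} {b3.2}, out.j its boundary
stage d2: inputs (b2, b3, b1), connectivity {out.1} {out.2, b2.1} {b1.1} {b1.2} {b2.2, b3.1} {b3.2}, out.j its boundary

{out.1} {out.2, b2.1} {b1.1} {b1.2} {b2.2, b3.1} {b3.2}


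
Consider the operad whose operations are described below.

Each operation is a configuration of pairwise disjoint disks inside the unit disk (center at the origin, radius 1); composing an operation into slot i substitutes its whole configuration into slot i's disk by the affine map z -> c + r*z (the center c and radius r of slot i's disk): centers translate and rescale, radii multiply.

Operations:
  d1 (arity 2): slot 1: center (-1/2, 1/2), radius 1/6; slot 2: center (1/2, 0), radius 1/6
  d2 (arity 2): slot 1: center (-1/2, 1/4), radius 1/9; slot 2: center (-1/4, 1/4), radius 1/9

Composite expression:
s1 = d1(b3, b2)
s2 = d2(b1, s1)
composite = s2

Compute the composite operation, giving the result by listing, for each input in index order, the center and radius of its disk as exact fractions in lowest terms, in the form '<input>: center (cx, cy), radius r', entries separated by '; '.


b1: center (-1/2, 1/4), radius 1/9; b2: center (-7/36, 1/4), radius 1/54; b3: center (-11/36, 11/36), radius 1/54

Follow each b-input down from d2: c' goes to c + r*c', radius to r*r'.
input b1: composing its 1 substitution step yields center (-1/2, 1/4), radius 1/9
input b3: composing its 2 substitution steps yields center (-11/36, 11/36), radius 1/54
input b2: composing its 2 substitution steps yields center (-7/36, 1/4), radius 1/54


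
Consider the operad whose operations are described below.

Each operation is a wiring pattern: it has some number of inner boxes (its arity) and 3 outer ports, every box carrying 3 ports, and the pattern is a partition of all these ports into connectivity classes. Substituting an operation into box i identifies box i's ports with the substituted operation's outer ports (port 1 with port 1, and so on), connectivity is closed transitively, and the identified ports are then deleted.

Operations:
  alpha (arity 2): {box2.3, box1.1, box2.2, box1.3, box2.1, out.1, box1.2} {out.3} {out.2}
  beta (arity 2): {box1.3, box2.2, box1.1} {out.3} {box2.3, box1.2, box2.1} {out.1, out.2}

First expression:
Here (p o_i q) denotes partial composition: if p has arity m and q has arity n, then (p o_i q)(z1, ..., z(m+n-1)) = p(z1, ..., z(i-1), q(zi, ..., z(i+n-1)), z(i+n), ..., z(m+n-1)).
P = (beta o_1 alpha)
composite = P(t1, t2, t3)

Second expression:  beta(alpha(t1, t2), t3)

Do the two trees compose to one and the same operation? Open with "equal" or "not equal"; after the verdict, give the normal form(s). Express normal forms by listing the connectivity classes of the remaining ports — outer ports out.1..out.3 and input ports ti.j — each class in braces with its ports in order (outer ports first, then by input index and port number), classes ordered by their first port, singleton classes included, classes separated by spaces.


equal: each reduces to {out.1, out.2} {out.3} {t1.1, t1.2, t1.3, t2.1, t2.2, t2.3, t3.2} {t3.1, t3.3}

The first composite normalizes to {out.1, out.2} {out.3} {t1.1, t1.2, t1.3, t2.1, t2.2, t2.3, t3.2} {t3.1, t3.3}
The second composite normalizes to {out.1, out.2} {out.3} {t1.1, t1.2, t1.3, t2.1, t2.2, t2.3, t3.2} {t3.1, t3.3}
Both agree, so they are equal.


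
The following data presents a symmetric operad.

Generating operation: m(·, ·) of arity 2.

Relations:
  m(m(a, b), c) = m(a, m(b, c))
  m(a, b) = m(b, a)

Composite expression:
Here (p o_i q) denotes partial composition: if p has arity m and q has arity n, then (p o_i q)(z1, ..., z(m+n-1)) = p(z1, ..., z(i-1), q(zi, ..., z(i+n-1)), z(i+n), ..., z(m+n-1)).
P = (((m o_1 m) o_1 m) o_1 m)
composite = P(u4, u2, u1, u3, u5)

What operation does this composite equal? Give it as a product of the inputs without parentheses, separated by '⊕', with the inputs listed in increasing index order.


u1 ⊕ u2 ⊕ u3 ⊕ u4 ⊕ u5

Any arrangement under m is one operation, so sort the u-inputs.
m(u4, u2) linearizes to u4 ⊕ u2
m(m(u4, u2), u1) linearizes to u4 ⊕ u2 ⊕ u1
m(m(m(u4, u2), u1), u3) linearizes to u4 ⊕ u2 ⊕ u1 ⊕ u3
m(m(m(m(u4, u2), u1), u3), u5) linearizes to u4 ⊕ u2 ⊕ u1 ⊕ u3 ⊕ u5
the factors in increasing index order: u1 ⊕ u2 ⊕ u3 ⊕ u4 ⊕ u5


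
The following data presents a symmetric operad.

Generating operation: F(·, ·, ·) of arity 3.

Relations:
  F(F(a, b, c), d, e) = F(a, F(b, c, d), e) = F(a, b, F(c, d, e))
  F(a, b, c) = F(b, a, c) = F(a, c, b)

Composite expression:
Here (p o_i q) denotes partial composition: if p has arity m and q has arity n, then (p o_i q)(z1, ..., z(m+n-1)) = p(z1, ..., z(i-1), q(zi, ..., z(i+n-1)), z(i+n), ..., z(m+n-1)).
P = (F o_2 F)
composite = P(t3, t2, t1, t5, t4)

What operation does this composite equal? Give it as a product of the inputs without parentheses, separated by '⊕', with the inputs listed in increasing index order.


t1 ⊕ t2 ⊕ t3 ⊕ t4 ⊕ t5

Both nesting and order wash out for F; what remains is which t's occur.
F(t2, t1, t5) linearizes to t2 ⊕ t1 ⊕ t5
F(t3, F(t2, t1, t5), t4) linearizes to t3 ⊕ t2 ⊕ t1 ⊕ t5 ⊕ t4
the factors in increasing index order: t1 ⊕ t2 ⊕ t3 ⊕ t4 ⊕ t5


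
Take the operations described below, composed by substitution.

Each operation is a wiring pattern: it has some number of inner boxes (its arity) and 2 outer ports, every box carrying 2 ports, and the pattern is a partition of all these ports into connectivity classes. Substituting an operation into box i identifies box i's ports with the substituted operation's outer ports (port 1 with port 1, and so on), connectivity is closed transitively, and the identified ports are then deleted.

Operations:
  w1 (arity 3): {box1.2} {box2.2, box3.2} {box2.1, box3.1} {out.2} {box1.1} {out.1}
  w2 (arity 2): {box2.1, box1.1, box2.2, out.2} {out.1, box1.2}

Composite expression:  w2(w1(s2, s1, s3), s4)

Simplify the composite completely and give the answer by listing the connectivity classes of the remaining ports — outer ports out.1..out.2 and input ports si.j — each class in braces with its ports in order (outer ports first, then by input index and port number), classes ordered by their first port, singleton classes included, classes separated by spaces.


{out.1} {out.2, s4.1, s4.2} {s1.1, s3.1} {s1.2, s3.2} {s2.1} {s2.2}

Two ports join when wires chain via w2-identified ports.
w1 over (s2, s1, s3) gives {out.1} {out.2} {s1.1, s3.1} {s1.2, s3.2} {s2.1} {s2.2}, out.j being that stage's outer ports
w2 over (s2, s1, s3, s4) gives {out.1} {out.2, s4.1, s4.2} {s1.1, s3.1} {s1.2, s3.2} {s2.1} {s2.2}, out.j being that stage's outer ports


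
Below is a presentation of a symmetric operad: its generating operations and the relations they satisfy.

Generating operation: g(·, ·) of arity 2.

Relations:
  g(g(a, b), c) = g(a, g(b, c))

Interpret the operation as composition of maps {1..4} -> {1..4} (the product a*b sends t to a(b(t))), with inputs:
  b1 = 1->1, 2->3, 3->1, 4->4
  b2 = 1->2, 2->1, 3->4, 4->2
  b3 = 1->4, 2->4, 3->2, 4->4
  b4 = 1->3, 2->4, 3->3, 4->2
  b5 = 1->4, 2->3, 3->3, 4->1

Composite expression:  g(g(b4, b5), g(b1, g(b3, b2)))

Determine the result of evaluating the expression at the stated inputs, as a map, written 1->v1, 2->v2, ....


1->3, 2->3, 3->3, 4->3

g(b4, b5) = 1->2, 2->3, 3->3, 4->3
g(b3, b2) = 1->4, 2->4, 3->4, 4->4
g(b1, g(b3, b2)) = 1->4, 2->4, 3->4, 4->4
g(g(b4, b5), g(b1, g(b3, b2))) = 1->3, 2->3, 3->3, 4->3


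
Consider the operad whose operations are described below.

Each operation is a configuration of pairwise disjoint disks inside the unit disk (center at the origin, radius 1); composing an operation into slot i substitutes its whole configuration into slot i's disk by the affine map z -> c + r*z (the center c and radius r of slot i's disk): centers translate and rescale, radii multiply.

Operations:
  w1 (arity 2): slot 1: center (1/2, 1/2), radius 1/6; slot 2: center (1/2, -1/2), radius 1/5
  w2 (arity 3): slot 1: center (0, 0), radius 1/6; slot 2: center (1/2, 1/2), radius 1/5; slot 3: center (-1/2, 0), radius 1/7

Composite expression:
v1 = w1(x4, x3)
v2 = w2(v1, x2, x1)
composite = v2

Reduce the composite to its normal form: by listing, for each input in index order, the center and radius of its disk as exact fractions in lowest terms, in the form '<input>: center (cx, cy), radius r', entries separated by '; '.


x1: center (-1/2, 0), radius 1/7; x2: center (1/2, 1/2), radius 1/5; x3: center (1/12, -1/12), radius 1/30; x4: center (1/12, 1/12), radius 1/36

Below w2, radii multiply path by path; the x-disk centers shift.
x4: after 2 affine steps, its disk has center (1/12, 1/12), radius 1/36
x3: after 2 affine steps, its disk has center (1/12, -1/12), radius 1/30
x2: after 1 affine step, its disk has center (1/2, 1/2), radius 1/5
x1: after 1 affine step, its disk has center (-1/2, 0), radius 1/7


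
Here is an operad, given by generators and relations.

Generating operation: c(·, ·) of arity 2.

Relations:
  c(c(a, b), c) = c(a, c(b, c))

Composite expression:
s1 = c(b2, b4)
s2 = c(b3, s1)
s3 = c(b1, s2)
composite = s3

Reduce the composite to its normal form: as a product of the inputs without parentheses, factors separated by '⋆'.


b1 ⋆ b3 ⋆ b2 ⋆ b4

The c-tree's shape is irrelevant; the b-reading-order decides.
c(b2, b4) spells out as b2 ⋆ b4
c(b3, c(b2, b4)) spells out as b3 ⋆ b2 ⋆ b4
c(b1, c(b3, c(b2, b4))) spells out as b1 ⋆ b3 ⋆ b2 ⋆ b4


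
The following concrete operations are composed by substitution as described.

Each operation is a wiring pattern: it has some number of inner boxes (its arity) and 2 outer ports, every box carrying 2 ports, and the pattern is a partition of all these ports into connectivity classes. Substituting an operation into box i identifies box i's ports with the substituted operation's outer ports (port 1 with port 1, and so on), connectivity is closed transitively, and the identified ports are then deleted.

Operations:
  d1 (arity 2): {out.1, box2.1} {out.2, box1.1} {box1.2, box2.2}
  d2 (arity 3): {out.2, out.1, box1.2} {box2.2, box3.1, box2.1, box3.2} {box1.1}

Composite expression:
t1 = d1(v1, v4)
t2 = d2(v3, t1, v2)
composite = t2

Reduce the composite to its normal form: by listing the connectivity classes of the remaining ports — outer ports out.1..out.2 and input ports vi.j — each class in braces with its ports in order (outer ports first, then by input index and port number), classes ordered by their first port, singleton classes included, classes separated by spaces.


{out.1, out.2, v3.2} {v1.1, v2.1, v2.2, v4.1} {v1.2, v4.2} {v3.1}

Substituting into d2 glues patterns; closure does the rest.
through d1, on inputs (v1, v4): {out.1, v4.1} {out.2, v1.1} {v1.2, v4.2} (out.j = stage outer ports)
through d2, on inputs (v3, v1, v4, v2): {out.1, out.2, v3.2} {v1.1, v2.1, v2.2, v4.1} {v1.2, v4.2} {v3.1} (out.j = stage outer ports)


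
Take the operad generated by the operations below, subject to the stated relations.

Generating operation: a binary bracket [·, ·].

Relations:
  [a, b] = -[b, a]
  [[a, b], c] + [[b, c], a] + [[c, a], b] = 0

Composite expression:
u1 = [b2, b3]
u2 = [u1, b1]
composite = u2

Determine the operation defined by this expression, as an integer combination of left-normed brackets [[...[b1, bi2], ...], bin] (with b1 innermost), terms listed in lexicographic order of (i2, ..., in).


-[[b1, b2], b3] + [[b1, b3], b2]

Antisymmetry and Jacobi reduce to b1-anchored left-normed brackets.
Composite bracket: [[b2, b3], b1]
Full expansion: 4 signed words from ab - ba (2^2 = 4).
Coefficients come from the b1-initial words:
  the word b1b2b3 carries sign -1 and contributes -[[b1, b2], b3]
  the word b1b3b2 carries sign +1 and contributes +[[b1, b3], b2]


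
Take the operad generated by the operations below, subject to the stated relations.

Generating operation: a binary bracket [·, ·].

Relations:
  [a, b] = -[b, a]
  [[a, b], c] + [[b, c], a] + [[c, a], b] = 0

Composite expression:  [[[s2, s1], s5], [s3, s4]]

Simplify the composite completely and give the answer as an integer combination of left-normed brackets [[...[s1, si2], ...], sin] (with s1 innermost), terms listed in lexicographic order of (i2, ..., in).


Expand each bracket as ab - ba; the s1-initial words give the coefficients.
Composite bracket: [[[s2, s1], s5], [s3, s4]]
Each bracket splits as ab - ba, giving 16 signed words (2^4 = 16).
The s1-initial words carry the normal form:
  s1s2s5s3s4 appears with sign -1, giving the term -[[[[s1, s2], s5], s3], s4]
  s1s2s5s4s3 appears with sign +1, giving the term +[[[[s1, s2], s5], s4], s3]

-[[[[s1, s2], s5], s3], s4] + [[[[s1, s2], s5], s4], s3]


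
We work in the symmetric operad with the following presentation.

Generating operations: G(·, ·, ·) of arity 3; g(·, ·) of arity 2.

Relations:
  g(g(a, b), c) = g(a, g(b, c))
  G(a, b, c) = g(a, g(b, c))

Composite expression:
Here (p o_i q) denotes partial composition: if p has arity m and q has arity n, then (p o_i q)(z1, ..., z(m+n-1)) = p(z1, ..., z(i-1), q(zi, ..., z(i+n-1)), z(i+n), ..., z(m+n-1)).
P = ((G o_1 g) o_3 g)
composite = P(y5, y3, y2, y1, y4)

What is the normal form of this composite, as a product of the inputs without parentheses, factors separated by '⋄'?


y5 ⋄ y3 ⋄ y2 ⋄ y1 ⋄ y4

Under associativity of G, the answer is the y's in reading order.
g(y5, y3) unparenthesizes to y5 ⋄ y3
g(y2, y1) unparenthesizes to y2 ⋄ y1
G(g(y5, y3), g(y2, y1), y4) unparenthesizes to y5 ⋄ y3 ⋄ y2 ⋄ y1 ⋄ y4


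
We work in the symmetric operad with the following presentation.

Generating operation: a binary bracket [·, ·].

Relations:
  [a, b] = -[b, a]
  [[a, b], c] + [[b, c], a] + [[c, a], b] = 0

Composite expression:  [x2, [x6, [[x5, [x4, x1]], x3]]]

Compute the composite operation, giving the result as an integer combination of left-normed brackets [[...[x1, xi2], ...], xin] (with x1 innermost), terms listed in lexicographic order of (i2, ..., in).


Left-normed coefficients sit on the x1-initial expansion words.
Composite bracket: [x2, [x6, [[x5, [x4, x1]], x3]]]
The bracket unfolds into 32 signed words via [a, b] = ab - ba (2^5 = 32).
Keep just the words that open with x1:
  the word x1x4x5x3x6x2 carries sign +1 and contributes +[[[[[x1, x4], x5], x3], x6], x2]

[[[[[x1, x4], x5], x3], x6], x2]


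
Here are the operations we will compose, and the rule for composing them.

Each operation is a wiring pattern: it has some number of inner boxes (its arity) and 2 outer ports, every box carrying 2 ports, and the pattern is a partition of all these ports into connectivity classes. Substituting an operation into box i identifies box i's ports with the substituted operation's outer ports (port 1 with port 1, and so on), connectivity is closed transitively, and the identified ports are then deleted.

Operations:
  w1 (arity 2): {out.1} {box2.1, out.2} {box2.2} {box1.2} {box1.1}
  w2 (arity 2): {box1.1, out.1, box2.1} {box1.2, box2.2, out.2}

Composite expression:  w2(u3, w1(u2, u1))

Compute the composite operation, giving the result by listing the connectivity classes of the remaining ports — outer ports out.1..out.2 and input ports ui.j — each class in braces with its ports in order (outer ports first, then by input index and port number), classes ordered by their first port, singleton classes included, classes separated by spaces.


Substituting into w2 glues patterns; closure does the rest.
through w1, on inputs (u2, u1): {out.1} {out.2, u1.1} {u1.2} {u2.1} {u2.2} (out.j = stage outer ports)
through w2, on inputs (u3, u2, u1): {out.1, u3.1} {out.2, u1.1, u3.2} {u1.2} {u2.1} {u2.2} (out.j = stage outer ports)

{out.1, u3.1} {out.2, u1.1, u3.2} {u1.2} {u2.1} {u2.2}


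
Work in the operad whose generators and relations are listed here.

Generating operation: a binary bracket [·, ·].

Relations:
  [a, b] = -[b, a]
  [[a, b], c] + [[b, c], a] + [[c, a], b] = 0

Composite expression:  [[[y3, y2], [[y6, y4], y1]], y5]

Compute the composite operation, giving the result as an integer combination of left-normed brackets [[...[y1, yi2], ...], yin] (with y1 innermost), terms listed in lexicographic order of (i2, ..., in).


[[[[[y1, y4], y6], y2], y3], y5] - [[[[[y1, y4], y6], y3], y2], y5] - [[[[[y1, y6], y4], y2], y3], y5] + [[[[[y1, y6], y4], y3], y2], y5]

Expand each bracket as ab - ba; the y1-initial words give the coefficients.
Composite bracket: [[[y3, y2], [[y6, y4], y1]], y5]
Applying ab - ba throughout gives 32 signed words (2^5 = 32).
Keep just the words that open with y1:
  y1y4y6y2y3y5 (sign +1) contributes +[[[[[y1, y4], y6], y2], y3], y5]
  y1y4y6y3y2y5 (sign -1) contributes -[[[[[y1, y4], y6], y3], y2], y5]
  y1y6y4y2y3y5 (sign -1) contributes -[[[[[y1, y6], y4], y2], y3], y5]
  y1y6y4y3y2y5 (sign +1) contributes +[[[[[y1, y6], y4], y3], y2], y5]


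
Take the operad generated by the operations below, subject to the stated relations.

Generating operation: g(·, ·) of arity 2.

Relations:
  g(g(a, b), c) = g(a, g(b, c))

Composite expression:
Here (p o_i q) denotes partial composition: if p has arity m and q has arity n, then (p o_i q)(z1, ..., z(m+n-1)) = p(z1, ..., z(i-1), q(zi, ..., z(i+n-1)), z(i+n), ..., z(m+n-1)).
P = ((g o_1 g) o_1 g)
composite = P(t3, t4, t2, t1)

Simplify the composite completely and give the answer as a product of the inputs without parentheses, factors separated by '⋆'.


t3 ⋆ t4 ⋆ t2 ⋆ t1

Associativity of g dissolves the nesting; only the t-input order survives.
g(t3, t4) spells out as t3 ⋆ t4
g(g(t3, t4), t2) spells out as t3 ⋆ t4 ⋆ t2
g(g(g(t3, t4), t2), t1) spells out as t3 ⋆ t4 ⋆ t2 ⋆ t1


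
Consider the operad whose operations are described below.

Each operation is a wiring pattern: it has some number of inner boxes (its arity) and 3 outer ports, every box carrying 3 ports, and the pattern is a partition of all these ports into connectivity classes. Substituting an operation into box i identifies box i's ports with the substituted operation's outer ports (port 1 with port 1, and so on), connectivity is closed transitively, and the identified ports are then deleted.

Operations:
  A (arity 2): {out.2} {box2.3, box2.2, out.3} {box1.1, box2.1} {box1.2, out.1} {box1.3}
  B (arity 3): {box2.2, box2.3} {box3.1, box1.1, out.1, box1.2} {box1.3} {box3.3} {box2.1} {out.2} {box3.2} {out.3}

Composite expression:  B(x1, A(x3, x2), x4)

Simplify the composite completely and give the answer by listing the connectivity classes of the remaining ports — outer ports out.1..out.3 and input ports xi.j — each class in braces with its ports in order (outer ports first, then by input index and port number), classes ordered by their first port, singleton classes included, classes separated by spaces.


{out.1, x1.1, x1.2, x4.1} {out.2} {out.3} {x1.3} {x2.1, x3.1} {x2.2, x2.3} {x3.2} {x3.3} {x4.2} {x4.3}


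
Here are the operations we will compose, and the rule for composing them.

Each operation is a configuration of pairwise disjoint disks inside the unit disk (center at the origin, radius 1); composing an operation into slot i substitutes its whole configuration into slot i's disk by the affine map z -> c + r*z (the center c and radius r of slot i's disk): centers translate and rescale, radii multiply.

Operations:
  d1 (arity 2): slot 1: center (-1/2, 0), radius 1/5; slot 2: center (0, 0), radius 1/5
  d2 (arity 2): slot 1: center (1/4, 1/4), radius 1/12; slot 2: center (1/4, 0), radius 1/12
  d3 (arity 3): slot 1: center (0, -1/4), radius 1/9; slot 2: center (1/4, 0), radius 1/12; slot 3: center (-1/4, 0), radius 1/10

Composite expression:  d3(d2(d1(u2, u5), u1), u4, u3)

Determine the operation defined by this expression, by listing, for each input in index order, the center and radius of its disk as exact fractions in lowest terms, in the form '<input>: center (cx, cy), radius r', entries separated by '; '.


Affine substitution under d3: radii multiply and u-centers shift.
input u2: applying the 3 nested substitutions gives center (5/216, -2/9), radius 1/540
input u5: applying the 3 nested substitutions gives center (1/36, -2/9), radius 1/540
input u1: applying the 2 nested substitutions gives center (1/36, -1/4), radius 1/108
input u4: applying the 1 nested substitution gives center (1/4, 0), radius 1/12
input u3: applying the 1 nested substitution gives center (-1/4, 0), radius 1/10

u1: center (1/36, -1/4), radius 1/108; u2: center (5/216, -2/9), radius 1/540; u3: center (-1/4, 0), radius 1/10; u4: center (1/4, 0), radius 1/12; u5: center (1/36, -2/9), radius 1/540


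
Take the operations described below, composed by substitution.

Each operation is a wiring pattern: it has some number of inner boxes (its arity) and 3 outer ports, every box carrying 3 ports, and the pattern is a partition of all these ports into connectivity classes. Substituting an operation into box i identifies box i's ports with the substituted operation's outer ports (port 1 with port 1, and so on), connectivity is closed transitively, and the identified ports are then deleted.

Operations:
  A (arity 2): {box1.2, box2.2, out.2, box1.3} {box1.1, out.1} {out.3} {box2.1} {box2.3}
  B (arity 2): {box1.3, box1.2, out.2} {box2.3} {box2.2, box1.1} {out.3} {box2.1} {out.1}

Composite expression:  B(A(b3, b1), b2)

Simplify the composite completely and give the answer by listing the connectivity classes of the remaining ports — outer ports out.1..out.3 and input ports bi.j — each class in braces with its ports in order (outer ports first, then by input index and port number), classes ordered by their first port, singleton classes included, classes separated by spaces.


{out.1} {out.2, b1.2, b3.2, b3.3} {out.3} {b1.1} {b1.3} {b2.1} {b2.2, b3.1} {b2.3}

Treat the ports identified at B as solder joints: merge, then drop.
stage A: inputs (b3, b1), connectivity {out.1, b3.1} {out.2, b1.2, b3.2, b3.3} {out.3} {b1.1} {b1.3}, out.j its boundary
stage B: inputs (b3, b1, b2), connectivity {out.1} {out.2, b1.2, b3.2, b3.3} {out.3} {b1.1} {b1.3} {b2.1} {b2.2, b3.1} {b2.3}, out.j its boundary


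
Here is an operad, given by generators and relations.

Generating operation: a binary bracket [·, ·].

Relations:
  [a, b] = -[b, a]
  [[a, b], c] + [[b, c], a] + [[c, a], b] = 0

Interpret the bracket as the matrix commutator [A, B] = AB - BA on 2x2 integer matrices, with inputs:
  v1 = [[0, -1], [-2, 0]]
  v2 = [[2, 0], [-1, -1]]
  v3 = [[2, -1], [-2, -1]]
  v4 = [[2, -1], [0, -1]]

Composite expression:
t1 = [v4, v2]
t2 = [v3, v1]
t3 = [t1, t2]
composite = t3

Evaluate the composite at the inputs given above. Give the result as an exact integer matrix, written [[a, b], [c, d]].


[[27, -6], [-12, -27]]

[v4, v2] = [[1, 3], [3, -1]]
[v3, v1] = [[0, -3], [6, 0]]
[[v4, v2], [v3, v1]] = [[27, -6], [-12, -27]]


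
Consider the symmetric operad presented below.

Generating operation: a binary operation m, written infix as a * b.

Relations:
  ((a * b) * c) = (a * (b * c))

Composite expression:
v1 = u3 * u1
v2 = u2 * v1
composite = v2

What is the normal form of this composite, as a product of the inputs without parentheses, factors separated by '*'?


u2 * u3 * u1

The m-tree's shape is irrelevant; the u-reading-order decides.
(u3 * u1) spells out as u3 * u1
(u2 * (u3 * u1)) spells out as u2 * u3 * u1


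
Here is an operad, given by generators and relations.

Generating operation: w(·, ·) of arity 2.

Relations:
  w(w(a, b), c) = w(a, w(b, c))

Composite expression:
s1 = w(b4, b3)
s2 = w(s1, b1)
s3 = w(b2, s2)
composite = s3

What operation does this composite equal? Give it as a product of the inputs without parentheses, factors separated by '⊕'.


Every regrouping of w is equal, so read the b-inputs in written order.
w(b4, b3) linearizes to b4 ⊕ b3
w(w(b4, b3), b1) linearizes to b4 ⊕ b3 ⊕ b1
w(b2, w(w(b4, b3), b1)) linearizes to b2 ⊕ b4 ⊕ b3 ⊕ b1

b2 ⊕ b4 ⊕ b3 ⊕ b1


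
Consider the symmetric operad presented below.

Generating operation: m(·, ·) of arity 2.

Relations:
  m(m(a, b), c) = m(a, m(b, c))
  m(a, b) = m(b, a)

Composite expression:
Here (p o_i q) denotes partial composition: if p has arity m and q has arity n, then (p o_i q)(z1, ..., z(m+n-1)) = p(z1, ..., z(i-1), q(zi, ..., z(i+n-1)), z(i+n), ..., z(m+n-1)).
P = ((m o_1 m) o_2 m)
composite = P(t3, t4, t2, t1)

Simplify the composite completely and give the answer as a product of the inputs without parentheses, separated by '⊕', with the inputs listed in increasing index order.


t1 ⊕ t2 ⊕ t3 ⊕ t4

Any arrangement under m is one operation, so sort the t-inputs.
m(t4, t2) unparenthesizes to t4 ⊕ t2
m(t3, m(t4, t2)) unparenthesizes to t3 ⊕ t4 ⊕ t2
m(m(t3, m(t4, t2)), t1) unparenthesizes to t3 ⊕ t4 ⊕ t2 ⊕ t1
the factors in increasing index order: t1 ⊕ t2 ⊕ t3 ⊕ t4


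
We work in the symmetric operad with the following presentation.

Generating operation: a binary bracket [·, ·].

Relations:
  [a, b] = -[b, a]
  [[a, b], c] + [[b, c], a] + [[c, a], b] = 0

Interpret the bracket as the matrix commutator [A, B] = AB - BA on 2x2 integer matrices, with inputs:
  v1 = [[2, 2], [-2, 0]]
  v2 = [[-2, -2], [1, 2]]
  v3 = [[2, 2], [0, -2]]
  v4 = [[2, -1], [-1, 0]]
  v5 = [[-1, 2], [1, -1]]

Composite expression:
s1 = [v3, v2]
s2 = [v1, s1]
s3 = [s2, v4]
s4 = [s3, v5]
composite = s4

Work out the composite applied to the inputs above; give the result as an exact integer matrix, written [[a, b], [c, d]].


[[64, 32], [-16, -64]]

[v3, v2] = [[2, 0], [-4, -2]]
[v1, [v3, v2]] = [[-8, -8], [0, 8]]
[[v1, [v3, v2]], v4] = [[8, 32], [-16, -8]]
[[[v1, [v3, v2]], v4], v5] = [[64, 32], [-16, -64]]


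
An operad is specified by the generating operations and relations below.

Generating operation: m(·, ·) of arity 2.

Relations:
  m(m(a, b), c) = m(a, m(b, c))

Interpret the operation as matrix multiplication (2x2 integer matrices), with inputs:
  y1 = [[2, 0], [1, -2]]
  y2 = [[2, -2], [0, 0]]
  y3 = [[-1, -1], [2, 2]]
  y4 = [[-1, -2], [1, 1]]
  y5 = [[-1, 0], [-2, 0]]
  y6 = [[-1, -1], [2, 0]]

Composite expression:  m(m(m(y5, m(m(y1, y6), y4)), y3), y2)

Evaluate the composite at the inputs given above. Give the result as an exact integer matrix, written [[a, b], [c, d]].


[[-8, 8], [-16, 16]]

m(y1, y6) = [[-2, -2], [-5, -1]]
m(m(y1, y6), y4) = [[0, 2], [4, 9]]
m(y5, m(m(y1, y6), y4)) = [[0, -2], [0, -4]]
m(m(y5, m(m(y1, y6), y4)), y3) = [[-4, -4], [-8, -8]]
m(m(m(y5, m(m(y1, y6), y4)), y3), y2) = [[-8, 8], [-16, 16]]


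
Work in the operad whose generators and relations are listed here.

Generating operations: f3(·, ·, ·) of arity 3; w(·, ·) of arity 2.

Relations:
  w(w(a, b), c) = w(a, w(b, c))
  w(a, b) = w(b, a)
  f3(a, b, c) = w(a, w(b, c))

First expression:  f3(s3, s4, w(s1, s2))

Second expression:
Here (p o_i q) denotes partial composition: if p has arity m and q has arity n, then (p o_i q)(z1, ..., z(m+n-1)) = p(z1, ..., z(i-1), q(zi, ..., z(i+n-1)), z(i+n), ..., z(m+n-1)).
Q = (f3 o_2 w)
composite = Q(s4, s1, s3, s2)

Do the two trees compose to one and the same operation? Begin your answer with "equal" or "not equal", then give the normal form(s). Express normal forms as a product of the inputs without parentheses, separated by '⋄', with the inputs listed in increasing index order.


The first expression, normalized: s1 ⋄ s2 ⋄ s3 ⋄ s4
The second expression, normalized: s1 ⋄ s2 ⋄ s3 ⋄ s4
Both agree, so they are equal.

equal; the common form is s1 ⋄ s2 ⋄ s3 ⋄ s4


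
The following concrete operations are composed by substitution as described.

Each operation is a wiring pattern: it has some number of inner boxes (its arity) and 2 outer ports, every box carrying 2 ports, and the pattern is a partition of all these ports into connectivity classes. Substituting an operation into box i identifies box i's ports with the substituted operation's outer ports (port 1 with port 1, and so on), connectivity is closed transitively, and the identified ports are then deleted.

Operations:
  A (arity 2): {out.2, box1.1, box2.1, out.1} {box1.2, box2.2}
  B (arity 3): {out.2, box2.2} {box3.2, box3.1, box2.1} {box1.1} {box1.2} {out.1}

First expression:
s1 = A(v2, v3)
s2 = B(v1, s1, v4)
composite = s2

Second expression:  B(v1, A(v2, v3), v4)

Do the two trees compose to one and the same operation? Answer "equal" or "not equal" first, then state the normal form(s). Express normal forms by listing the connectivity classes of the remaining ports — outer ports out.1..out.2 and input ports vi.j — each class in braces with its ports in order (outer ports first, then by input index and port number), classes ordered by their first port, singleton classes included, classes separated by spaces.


The first expression, normalized: {out.1} {out.2, v2.1, v3.1, v4.1, v4.2} {v1.1} {v1.2} {v2.2, v3.2}
The second expression, normalized: {out.1} {out.2, v2.1, v3.1, v4.1, v4.2} {v1.1} {v1.2} {v2.2, v3.2}
One common form — equal.

equal; the common form is {out.1} {out.2, v2.1, v3.1, v4.1, v4.2} {v1.1} {v1.2} {v2.2, v3.2}


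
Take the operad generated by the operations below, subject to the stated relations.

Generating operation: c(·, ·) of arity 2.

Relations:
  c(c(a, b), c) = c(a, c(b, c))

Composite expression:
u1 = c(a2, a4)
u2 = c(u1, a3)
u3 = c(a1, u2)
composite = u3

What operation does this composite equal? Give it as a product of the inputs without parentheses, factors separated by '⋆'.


All parenthesizations of c agree; list the a-inputs left to right.
c(a2, a4) flattens to a2 ⋆ a4
c(c(a2, a4), a3) flattens to a2 ⋆ a4 ⋆ a3
c(a1, c(c(a2, a4), a3)) flattens to a1 ⋆ a2 ⋆ a4 ⋆ a3

a1 ⋆ a2 ⋆ a4 ⋆ a3


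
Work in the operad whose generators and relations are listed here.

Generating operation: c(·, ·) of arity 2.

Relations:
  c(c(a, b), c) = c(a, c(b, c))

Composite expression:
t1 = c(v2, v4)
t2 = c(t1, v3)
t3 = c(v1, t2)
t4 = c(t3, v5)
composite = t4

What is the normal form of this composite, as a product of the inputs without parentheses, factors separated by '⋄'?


Associativity of c dissolves the nesting; only the v-input order survives.
c(v2, v4) linearizes to v2 ⋄ v4
c(c(v2, v4), v3) linearizes to v2 ⋄ v4 ⋄ v3
c(v1, c(c(v2, v4), v3)) linearizes to v1 ⋄ v2 ⋄ v4 ⋄ v3
c(c(v1, c(c(v2, v4), v3)), v5) linearizes to v1 ⋄ v2 ⋄ v4 ⋄ v3 ⋄ v5

v1 ⋄ v2 ⋄ v4 ⋄ v3 ⋄ v5


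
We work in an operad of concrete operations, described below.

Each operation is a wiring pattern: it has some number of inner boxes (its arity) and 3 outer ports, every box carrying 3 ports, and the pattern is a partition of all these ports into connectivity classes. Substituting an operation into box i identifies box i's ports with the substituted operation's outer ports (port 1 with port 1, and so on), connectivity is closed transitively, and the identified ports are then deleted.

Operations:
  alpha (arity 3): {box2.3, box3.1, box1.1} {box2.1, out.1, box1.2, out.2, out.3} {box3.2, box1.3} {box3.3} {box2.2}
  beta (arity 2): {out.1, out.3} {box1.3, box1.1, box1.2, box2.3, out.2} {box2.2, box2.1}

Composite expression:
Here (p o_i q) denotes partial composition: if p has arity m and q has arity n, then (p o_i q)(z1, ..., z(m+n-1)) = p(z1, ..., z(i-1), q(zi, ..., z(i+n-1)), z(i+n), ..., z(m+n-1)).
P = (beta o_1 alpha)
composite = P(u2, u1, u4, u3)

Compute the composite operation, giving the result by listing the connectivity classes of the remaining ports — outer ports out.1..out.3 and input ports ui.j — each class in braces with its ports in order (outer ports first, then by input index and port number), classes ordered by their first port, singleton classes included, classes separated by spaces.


{out.1, out.3} {out.2, u1.1, u2.2, u3.3} {u1.2} {u1.3, u2.1, u4.1} {u2.3, u4.2} {u3.1, u3.2} {u4.3}

Substituting into beta glues patterns; closure does the rest.
alpha over (u2, u1, u4) gives {out.1, out.2, out.3, u1.1, u2.2} {u1.2} {u1.3, u2.1, u4.1} {u2.3, u4.2} {u4.3}, out.j being that stage's outer ports
beta over (u2, u1, u4, u3) gives {out.1, out.3} {out.2, u1.1, u2.2, u3.3} {u1.2} {u1.3, u2.1, u4.1} {u2.3, u4.2} {u3.1, u3.2} {u4.3}, out.j being that stage's outer ports


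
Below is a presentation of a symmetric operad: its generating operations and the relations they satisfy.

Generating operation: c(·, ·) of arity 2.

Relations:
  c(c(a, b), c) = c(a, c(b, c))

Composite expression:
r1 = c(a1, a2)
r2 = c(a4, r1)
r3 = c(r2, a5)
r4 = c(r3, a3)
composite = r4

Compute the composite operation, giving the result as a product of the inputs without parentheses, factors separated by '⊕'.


a4 ⊕ a1 ⊕ a2 ⊕ a5 ⊕ a3


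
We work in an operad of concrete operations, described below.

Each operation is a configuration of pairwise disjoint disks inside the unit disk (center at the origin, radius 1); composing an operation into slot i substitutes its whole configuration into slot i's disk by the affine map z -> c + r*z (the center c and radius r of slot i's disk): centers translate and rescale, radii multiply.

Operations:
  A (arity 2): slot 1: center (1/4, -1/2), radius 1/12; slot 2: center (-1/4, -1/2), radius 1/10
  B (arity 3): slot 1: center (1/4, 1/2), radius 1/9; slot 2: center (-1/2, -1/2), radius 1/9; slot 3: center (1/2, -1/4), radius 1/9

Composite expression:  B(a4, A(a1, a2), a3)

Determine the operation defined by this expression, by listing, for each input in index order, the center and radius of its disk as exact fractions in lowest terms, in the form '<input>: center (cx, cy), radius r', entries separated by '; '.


a1: center (-17/36, -5/9), radius 1/108; a2: center (-19/36, -5/9), radius 1/90; a3: center (1/2, -1/4), radius 1/9; a4: center (1/4, 1/2), radius 1/9

Nesting under B composes maps z -> c + r*z down each a-path.
tracing a4 down its 1-map path: center (1/4, 1/2), radius 1/9
tracing a1 down its 2-map path: center (-17/36, -5/9), radius 1/108
tracing a2 down its 2-map path: center (-19/36, -5/9), radius 1/90
tracing a3 down its 1-map path: center (1/2, -1/4), radius 1/9
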